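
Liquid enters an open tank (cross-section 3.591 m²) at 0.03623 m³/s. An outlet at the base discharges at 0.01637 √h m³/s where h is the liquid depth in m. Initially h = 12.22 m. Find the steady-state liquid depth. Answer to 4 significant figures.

A dh/dt = Q_in − 0.01637 √h. Steady state requires inflow = outflow:
Q_in = 0.01637 √h_ss ⇒ √h_ss = 0.03623/0.01637 = 2.21319.
h_ss = 2.21319² = 4.89823 m. (Since h₀ = 12.22 m > h_ss, the level will fall toward this value.)

4.898 m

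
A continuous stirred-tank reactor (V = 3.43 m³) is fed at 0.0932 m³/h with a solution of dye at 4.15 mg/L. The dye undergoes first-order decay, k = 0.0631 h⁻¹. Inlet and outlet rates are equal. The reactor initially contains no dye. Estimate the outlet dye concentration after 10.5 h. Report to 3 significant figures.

Accumulation = in − out − consumed: V dC/dt = Q C_in − Q C − k V C.
dC/dt = (Q/V) C_in − (Q/V + k) C; effective rate a = Q/V + k = 0.027172 + 0.0631 = 0.090272 h⁻¹.
C_ss = Q C_in/(Q + kV) = 1.2492 mg/L; C(t) = C_ss + (C₀ − C_ss) e^(−a t).
C(10.5) = 1.2492 + (-1.2492)·e^(−0.090272·10.5) = 1.2492 + (-1.2492)·0.38757 = 0.76502 mg/L.

0.765 mg/L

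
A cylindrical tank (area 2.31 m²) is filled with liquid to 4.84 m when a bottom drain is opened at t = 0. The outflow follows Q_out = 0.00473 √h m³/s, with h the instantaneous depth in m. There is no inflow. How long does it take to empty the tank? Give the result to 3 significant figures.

Mass balance (ρ constant): A dh/dt = −0.00473 √h.
Separate and integrate: 2(√h − √h₀) = −(0.00473/A) t.
Set h = 0: 2√h₀ = (0.00473/A) t_empty ⇒ t_empty = 2A√h₀/0.00473.
t_empty = 2·2.31·√4.84/0.00473 = 4.6200·2.2000/0.00473 = 2148.8 s.

2150 s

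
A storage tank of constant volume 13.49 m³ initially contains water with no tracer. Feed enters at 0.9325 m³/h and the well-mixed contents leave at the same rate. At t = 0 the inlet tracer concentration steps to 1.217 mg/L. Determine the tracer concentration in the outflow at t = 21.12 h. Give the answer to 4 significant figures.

0.9343 mg/L

Species balance on the tank: V dC/dt = Q(C_in − C).
So dC/dt = (C_in − C)/τ with τ = V/Q = 13.49/0.9325 = 14.4665 h.
Integrating: C(t) = C_in + (C₀ − C_in) e^(−t/τ).
C(21.12) = 1.217 + (0 − 1.217)·e^(−21.12/14.4665) = 1.217 + (-1.21700)·0.232253 = 0.934348 mg/L.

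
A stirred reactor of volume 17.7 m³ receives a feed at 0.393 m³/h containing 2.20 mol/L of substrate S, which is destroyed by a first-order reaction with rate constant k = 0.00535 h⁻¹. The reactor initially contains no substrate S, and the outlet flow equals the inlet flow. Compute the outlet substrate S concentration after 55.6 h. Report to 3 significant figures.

Species balance: V dC/dt = Q C_in − Q C − k V C.
dC/dt = (Q/V) C_in − (Q/V + k) C; effective rate a = Q/V + k = 0.022203 + 0.00535 = 0.027553 h⁻¹.
C_ss = Q C_in/(Q + kV) = 1.7728 mol/L; C(t) = C_ss + (C₀ − C_ss) e^(−a t).
C(55.6) = 1.7728 + (-1.7728)·e^(−0.027553·55.6) = 1.7728 + (-1.7728)·0.21611 = 1.3897 mol/L.

1.39 mol/L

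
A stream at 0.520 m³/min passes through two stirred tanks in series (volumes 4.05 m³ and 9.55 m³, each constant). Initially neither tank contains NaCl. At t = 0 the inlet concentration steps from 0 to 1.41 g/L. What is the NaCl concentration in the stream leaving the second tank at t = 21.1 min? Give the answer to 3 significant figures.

0.703 g/L

Species balance on tank i: dCᵢ/dt = (Cᵢ₋₁ − Cᵢ)/τᵢ with τᵢ = Vᵢ/Q.
τ₁ = 4.05/0.520 = 7.7885 min; τ₂ = 9.55/0.520 = 18.365 min.
Solving the cascade with C₁(0)=C₂(0)=0 gives C₂(t) = C_in[1 − (τ₁ e^(−t/τ₁) − τ₂ e^(−t/τ₂))/(τ₁ − τ₂)].
At t = 21.1: e^(−t/τ₁) = 0.066594, e^(−t/τ₂) = 0.31699.
C₂ = 1.41·[1 − (7.7885·0.066594 − 18.365·0.31699)/(-10.577)] = 1.41·0.49864 = 0.70308 g/L.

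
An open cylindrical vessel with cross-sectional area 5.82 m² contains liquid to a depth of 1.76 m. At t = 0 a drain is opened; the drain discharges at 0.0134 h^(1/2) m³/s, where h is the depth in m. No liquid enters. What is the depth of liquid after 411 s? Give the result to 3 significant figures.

Accumulation of liquid (constant cross-section A): A dh/dt = −0.0134 √h.
Separate and integrate: 2(√h − √h₀) = −(0.0134/A) t.
√h = √1.76 − 0.0134·411/(2·5.82) = 1.3266 − 0.47314 = 0.85351.
h = 0.85351² = 0.72847 m.

0.728 m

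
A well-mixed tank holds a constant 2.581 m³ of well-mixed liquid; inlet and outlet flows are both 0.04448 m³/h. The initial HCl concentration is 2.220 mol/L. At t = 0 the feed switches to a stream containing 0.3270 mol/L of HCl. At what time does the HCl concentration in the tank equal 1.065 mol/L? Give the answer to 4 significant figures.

54.66 h

Species balance: V dC/dt = Q(C_in − C) ⇒ τ = V/Q = 58.0261 h.
C(t) = C_in + (C₀ − C_in) e^(−t/τ). Set C = 1.065 and solve for t:
e^(−t/τ) = (C − C_in)/(C₀ − C_in) = (1.065 − 0.3270)/(2.220 − 0.3270) = 0.389857
t = −τ ln(…) = 58.0261 × 0.941974 = 54.6591 h.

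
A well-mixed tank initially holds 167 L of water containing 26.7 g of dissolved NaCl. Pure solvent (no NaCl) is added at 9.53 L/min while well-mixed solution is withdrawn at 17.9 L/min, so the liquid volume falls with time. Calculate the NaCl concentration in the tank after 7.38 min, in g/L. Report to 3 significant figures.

Let m(t) be the amount of NaCl. Volume: V(t) = V₀ + (Q_in − Q_out) t = 167 − 8.3700 t; V(7.38) = 105.23 L.
Species balance (pure solvent in): dm/dt = −Q_out · m/V(t).
dm/m = −Q_out dt/(V₀ − 8.3700 t); integrating gives ln(m/m₀) = −(Q_out/(Q_in−Q_out)) ln(V/V₀).
m = m₀ (V₀/V)^(Q_out/(Q_in−Q_out)) = 26.7 × (167/105.23)^(-2.1386) = 9.9438 g.
C = m/V = 9.9438/105.23 = 0.094497 g/L.

0.0945 g/L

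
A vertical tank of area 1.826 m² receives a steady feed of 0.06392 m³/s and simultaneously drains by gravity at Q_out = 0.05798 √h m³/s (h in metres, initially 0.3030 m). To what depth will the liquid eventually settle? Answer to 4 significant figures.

Unsteady balance on liquid volume: A dh/dt = Q_in − 0.05798 √h. At steady state dh/dt = 0:
Q_in = 0.05798 √h_ss ⇒ √h_ss = 0.06392/0.05798 = 1.10245.
h_ss = 1.10245² = 1.21539 m. (Since h₀ = 0.3030 m < h_ss, the level will rise toward this value.)

1.215 m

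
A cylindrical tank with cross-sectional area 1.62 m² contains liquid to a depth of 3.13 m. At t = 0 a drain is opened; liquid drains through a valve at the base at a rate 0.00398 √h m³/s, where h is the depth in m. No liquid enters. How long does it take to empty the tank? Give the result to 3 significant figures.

Volume balance on the tank: A dh/dt = −0.00398 √h.
∫ h^(−1/2) dh = −(0.00398/A) ∫ dt, giving 2√h = 2√h₀ − (0.00398/A) t.
Tank is empty when √h = 0: t_empty = 2A√h₀/0.00398.
t_empty = 2·1.62·√3.13/0.00398 = 3.2400·1.7692/0.00398 = 1440.2 s.

1440 s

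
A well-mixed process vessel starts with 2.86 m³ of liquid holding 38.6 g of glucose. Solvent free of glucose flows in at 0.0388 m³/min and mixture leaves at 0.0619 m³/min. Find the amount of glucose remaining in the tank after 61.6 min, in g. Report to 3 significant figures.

Total volume: dV/dt = Q_in − Q_out = -0.023100 m³/min, so V(t) = 2.86 − 0.023100 t and V(61.6) = 1.4370 m³.
Solute balance: dm/dt = 0 − Q_out C = −Q_out m/V(t).
dm/m = −Q_out dt/(V₀ − 0.023100 t); integrating gives ln(m/m₀) = −(Q_out/(Q_in−Q_out)) ln(V/V₀).
m = m₀ (V₀/V)^(Q_out/(Q_in−Q_out)) = 38.6 × (2.86/1.4370)^(-2.6797) = 6.1044 g.

6.10 g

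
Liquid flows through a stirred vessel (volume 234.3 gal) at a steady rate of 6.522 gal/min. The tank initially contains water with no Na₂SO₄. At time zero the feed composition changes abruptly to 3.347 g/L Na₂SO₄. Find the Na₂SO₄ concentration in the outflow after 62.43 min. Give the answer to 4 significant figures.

Mass balance on the solute (V constant): V dC/dt = Q(C_in − C).
Time constant τ = V/Q = 234.3/6.522 = 35.9246 min.
C approaches C_in exponentially: C(t) = C_in + (C₀ − C_in) e^(−t/τ).
C(62.43) = 3.347 + (0 − 3.347)·e^(−62.43/35.9246) = 3.347 + (-3.34700)·0.175906 = 2.75824 g/L.

2.758 g/L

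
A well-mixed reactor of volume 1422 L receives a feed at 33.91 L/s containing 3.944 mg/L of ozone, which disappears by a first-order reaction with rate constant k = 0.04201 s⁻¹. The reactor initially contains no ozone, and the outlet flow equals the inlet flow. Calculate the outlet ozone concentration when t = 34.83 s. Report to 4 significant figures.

1.284 mg/L

Accumulation = in − out − consumed: V dC/dt = Q C_in − Q C − k V C.
This is linear with rate a = Q/V + k = 0.0658567 s⁻¹.
C_ss = Q C_in/(Q + kV) = 1.42812 mg/L; C(t) = C_ss + (C₀ − C_ss) e^(−a t).
C(34.83) = 1.42812 + (-1.42812)·e^(−0.0658567·34.83) = 1.42812 + (-1.42812)·0.100884 = 1.28405 mg/L.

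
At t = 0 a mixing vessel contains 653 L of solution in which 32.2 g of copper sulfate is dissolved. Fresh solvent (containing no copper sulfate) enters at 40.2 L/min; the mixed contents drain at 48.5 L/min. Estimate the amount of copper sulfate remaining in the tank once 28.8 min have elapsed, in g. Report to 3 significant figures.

2.24 g

Total volume: dV/dt = Q_in − Q_out = -8.3000 L/min, so V(t) = 653 − 8.3000 t and V(28.8) = 413.96 L.
Solute balance: dm/dt = 0 − Q_out C = −Q_out m/V(t).
dm/m = −Q_out dt/(V₀ − 8.3000 t); integrating gives ln(m/m₀) = −(Q_out/(Q_in−Q_out)) ln(V/V₀).
m = m₀ (V₀/V)^(Q_out/(Q_in−Q_out)) = 32.2 × (653/413.96)^(-5.8434) = 2.2446 g.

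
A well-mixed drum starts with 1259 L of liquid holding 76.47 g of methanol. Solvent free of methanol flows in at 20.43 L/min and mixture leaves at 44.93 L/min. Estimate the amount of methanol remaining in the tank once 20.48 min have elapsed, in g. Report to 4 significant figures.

Let m(t) be the amount of methanol. Volume: V(t) = V₀ + (Q_in − Q_out) t = 1259 − 24.5000 t; V(20.48) = 757.240 L.
No methanol enters, so dm/dt = −Q_out · (m/V).
dm/m = −Q_out dt/(V₀ − 24.5000 t); integrating gives ln(m/m₀) = −(Q_out/(Q_in−Q_out)) ln(V/V₀).
m = m₀ (V₀/V)^(Q_out/(Q_in−Q_out)) = 76.47 × (1259/757.240)^(-1.83388) = 30.1013 g.

30.10 g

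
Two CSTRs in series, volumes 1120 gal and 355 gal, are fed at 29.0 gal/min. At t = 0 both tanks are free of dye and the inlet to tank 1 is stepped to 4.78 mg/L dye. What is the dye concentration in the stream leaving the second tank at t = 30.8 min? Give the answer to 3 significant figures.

1.81 mg/L

Time constants: τᵢ = Vᵢ/Q for each well-mixed tank.
τ₁ = 1120/29.0 = 38.621 min; τ₂ = 355/29.0 = 12.241 min.
Tank 1: C₁ = C_in(1 − e^(−t/τ₁)). Tank 2 (τ₁ ≠ τ₂): C₂ = C_in[1 − (τ₁ e^(−t/τ₁) − τ₂ e^(−t/τ₂))/(τ₁ − τ₂)].
At t = 30.8: e^(−t/τ₁) = 0.45045, e^(−t/τ₂) = 0.080778.
C₂ = 4.78·[1 − (38.621·0.45045 − 12.241·0.080778)/(26.379)] = 4.78·0.37800 = 1.8068 mg/L.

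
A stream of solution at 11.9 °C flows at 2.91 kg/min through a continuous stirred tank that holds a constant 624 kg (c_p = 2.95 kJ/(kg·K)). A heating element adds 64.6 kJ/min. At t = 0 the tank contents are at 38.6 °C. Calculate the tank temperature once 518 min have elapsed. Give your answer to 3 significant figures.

21.1 °C

M c_p dT/dt = ṁ c_p (T_in − T) + Q̇.
Rearrange: dT/dt = (T_ss − T)/τ with τ = M/ṁ = 214.43 min and T_ss = T_in + Q̇/(ṁ c_p) = 19.425 °C.
T approaches T_ss exponentially: T(t) = T_ss + (T₀ − T_ss) e^(−t/τ).
T(518) = 19.425 + (19.175)·e^(−518/214.43) = 19.425 + (19.175)·0.089307 = 21.138 °C.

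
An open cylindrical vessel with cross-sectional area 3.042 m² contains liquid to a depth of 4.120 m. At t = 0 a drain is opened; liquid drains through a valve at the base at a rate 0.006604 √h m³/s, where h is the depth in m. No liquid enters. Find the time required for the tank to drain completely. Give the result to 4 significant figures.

1870 s

With no inflow, A dh/dt = −0.006604 √h.
∫ h^(−1/2) dh = −(0.006604/A) ∫ dt, giving 2√h = 2√h₀ − (0.006604/A) t.
Tank is empty when √h = 0: t_empty = 2A√h₀/0.006604.
t_empty = 2·3.042·√4.120/0.006604 = 6.08400·2.02978/0.006604 = 1869.95 s.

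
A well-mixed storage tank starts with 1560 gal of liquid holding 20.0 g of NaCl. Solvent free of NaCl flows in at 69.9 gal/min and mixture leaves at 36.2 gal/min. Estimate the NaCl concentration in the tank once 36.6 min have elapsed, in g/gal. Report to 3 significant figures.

0.00383 g/gal

Total volume: dV/dt = Q_in − Q_out = 33.700 gal/min, so V(t) = 1560 + 33.700 t and V(36.6) = 2793.4 gal.
Solute balance: dm/dt = 0 − Q_out C = −Q_out m/V(t).
dm/m = −Q_out dt/(V₀ + 33.700 t); integrating gives ln(m/m₀) = −(Q_out/(Q_in−Q_out)) ln(V/V₀).
m = m₀ (V₀/V)^(Q_out/(Q_in−Q_out)) = 20.0 × (1560/2793.4)^(1.0742) = 10.697 g.
C = m/V = 10.697/2793.4 = 0.0038292 g/gal.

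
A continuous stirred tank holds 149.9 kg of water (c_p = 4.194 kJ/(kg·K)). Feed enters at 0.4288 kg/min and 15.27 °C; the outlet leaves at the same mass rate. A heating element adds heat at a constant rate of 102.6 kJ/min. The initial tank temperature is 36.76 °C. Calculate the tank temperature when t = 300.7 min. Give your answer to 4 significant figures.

57.28 °C

M c_p dT/dt = ṁ c_p (T_in − T) + Q̇.
Rearrange: dT/dt = (T_ss − T)/τ with τ = M/ṁ = 349.580 min and T_ss = T_in + Q̇/(ṁ c_p) = 72.3211 °C.
Solution: T(t) = T_ss + (T₀ − T_ss) e^(−t/τ).
T(300.7) = 72.3211 + (-35.5611)·e^(−300.7/349.580) = 72.3211 + (-35.5611)·0.423088 = 57.2756 °C.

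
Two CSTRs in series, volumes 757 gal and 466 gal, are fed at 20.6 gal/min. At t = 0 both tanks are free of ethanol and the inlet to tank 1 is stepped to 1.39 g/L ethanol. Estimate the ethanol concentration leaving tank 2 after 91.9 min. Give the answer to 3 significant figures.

Time constants: τᵢ = Vᵢ/Q for each well-mixed tank.
τ₁ = 757/20.6 = 36.748 min; τ₂ = 466/20.6 = 22.621 min.
Tank 1: C₁ = C_in(1 − e^(−t/τ₁)). Tank 2 (τ₁ ≠ τ₂): C₂ = C_in[1 − (τ₁ e^(−t/τ₁) − τ₂ e^(−t/τ₂))/(τ₁ − τ₂)].
At t = 91.9: e^(−t/τ₁) = 0.082016, e^(−t/τ₂) = 0.017205.
C₂ = 1.39·[1 − (36.748·0.082016 − 22.621·0.017205)/(14.126)] = 1.39·0.81420 = 1.1317 g/L.

1.13 g/L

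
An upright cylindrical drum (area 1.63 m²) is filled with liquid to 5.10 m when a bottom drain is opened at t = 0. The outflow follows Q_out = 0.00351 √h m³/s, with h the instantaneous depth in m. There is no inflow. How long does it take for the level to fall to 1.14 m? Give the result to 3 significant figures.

1110 s

Volume balance on the tank: A dh/dt = −0.00351 √h.
∫ h^(−1/2) dh = −(0.00351/A) ∫ dt, giving 2√h = 2√h₀ − (0.00351/A) t.
t = 2A(√h₀ − √h)/0.00351 = 2·1.63·(√5.10 − √1.14)/0.00351
  = 3.2600 × (2.2583 − 1.0677) / 0.00351 = 1105.8 s.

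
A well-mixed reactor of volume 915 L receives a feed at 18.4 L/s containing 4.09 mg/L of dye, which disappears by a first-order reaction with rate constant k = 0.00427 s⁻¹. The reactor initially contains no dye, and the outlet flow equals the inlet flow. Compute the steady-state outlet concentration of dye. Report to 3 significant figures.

V dC/dt = Q(C_in − C) − k V C.
Steady state (dC/dt = 0): C_ss = Q C_in/(Q + kV) = C_in/(1 + kV/Q).
C_ss = 18.4·4.09/(18.4 + 0.00427·915) = 75.256/22.307 = 3.3736 mg/L.

3.37 mg/L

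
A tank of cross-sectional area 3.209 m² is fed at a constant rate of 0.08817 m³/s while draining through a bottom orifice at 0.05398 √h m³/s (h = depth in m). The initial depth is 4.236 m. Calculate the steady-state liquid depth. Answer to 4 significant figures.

2.668 m

Level balance: A dh/dt = 0.08817 − 0.05398 √h. Setting dh/dt = 0:
Q_in = 0.05398 √h_ss ⇒ √h_ss = 0.08817/0.05398 = 1.63338.
h_ss = 1.63338² = 2.66794 m. (Since h₀ = 4.236 m > h_ss, the level will fall toward this value.)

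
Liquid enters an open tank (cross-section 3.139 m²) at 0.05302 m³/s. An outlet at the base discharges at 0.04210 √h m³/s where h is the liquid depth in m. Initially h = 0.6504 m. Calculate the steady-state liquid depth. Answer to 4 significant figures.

1.586 m

Volume balance on the tank: A dh/dt = Q_in − 0.04210 √h. At steady state dh/dt = 0:
Q_in = 0.04210 √h_ss ⇒ √h_ss = 0.05302/0.04210 = 1.25938.
h_ss = 1.25938² = 1.58604 m. (Since h₀ = 0.6504 m < h_ss, the level will rise toward this value.)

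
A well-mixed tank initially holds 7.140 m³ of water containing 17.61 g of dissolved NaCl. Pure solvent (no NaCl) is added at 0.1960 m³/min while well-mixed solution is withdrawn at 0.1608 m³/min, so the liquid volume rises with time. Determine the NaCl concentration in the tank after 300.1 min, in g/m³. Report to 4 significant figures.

0.01571 g/m³

Total volume: dV/dt = Q_in − Q_out = 0.0352000 m³/min, so V(t) = 7.140 + 0.0352000 t and V(300.1) = 17.7035 m³.
Solute balance: dm/dt = 0 − Q_out C = −Q_out m/V(t).
dm/m = −Q_out dt/(V₀ + 0.0352000 t); integrating gives ln(m/m₀) = −(Q_out/(Q_in−Q_out)) ln(V/V₀).
m = m₀ (V₀/V)^(Q_out/(Q_in−Q_out)) = 17.61 × (7.140/17.7035)^(4.56818) = 0.278128 g.
C = m/V = 0.278128/17.7035 = 0.0157103 g/m³.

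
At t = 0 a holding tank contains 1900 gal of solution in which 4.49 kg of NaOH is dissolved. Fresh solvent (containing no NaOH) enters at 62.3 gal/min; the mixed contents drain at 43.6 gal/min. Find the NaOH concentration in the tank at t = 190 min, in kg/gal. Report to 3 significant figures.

7.05e-05 kg/gal

Total volume: dV/dt = Q_in − Q_out = 18.700 gal/min, so V(t) = 1900 + 18.700 t and V(190) = 5453.0 gal.
Solute balance: dm/dt = 0 − Q_out C = −Q_out m/V(t).
dm/m = −Q_out dt/(V₀ + 18.700 t); integrating gives ln(m/m₀) = −(Q_out/(Q_in−Q_out)) ln(V/V₀).
m = m₀ (V₀/V)^(Q_out/(Q_in−Q_out)) = 4.49 × (1900/5453.0)^(2.3316) = 0.38430 kg.
C = m/V = 0.38430/5453.0 = 7.0475e-05 kg/gal.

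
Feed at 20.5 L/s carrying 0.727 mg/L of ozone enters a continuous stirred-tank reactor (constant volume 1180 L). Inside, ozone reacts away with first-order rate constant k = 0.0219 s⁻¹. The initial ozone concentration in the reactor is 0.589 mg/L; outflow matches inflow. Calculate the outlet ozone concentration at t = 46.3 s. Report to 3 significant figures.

Accumulation = in − out − consumed: V dC/dt = Q C_in − Q C − k V C.
This is linear with rate a = Q/V + k = 0.039273 s⁻¹.
C_ss = Q C_in/(Q + kV) = 0.32160 mg/L; C(t) = C_ss + (C₀ − C_ss) e^(−a t).
C(46.3) = 0.32160 + (0.26740)·e^(−0.039273·46.3) = 0.32160 + (0.26740)·0.16230 = 0.36500 mg/L.

0.365 mg/L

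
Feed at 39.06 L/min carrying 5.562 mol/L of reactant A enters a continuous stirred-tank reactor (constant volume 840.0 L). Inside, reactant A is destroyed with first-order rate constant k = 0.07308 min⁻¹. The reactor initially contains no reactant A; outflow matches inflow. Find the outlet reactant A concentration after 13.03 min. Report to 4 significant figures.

V dC/dt = Q(C_in − C) − k V C.
dC/dt = (Q/V) C_in − (Q/V + k) C; effective rate a = Q/V + k = 0.0465000 + 0.07308 = 0.119580 min⁻¹.
C_ss = Q C_in/(Q + kV) = 2.16284 mol/L; C(t) = C_ss + (C₀ − C_ss) e^(−a t).
C(13.03) = 2.16284 + (-2.16284)·e^(−0.119580·13.03) = 2.16284 + (-2.16284)·0.210530 = 1.70750 mol/L.

1.708 mol/L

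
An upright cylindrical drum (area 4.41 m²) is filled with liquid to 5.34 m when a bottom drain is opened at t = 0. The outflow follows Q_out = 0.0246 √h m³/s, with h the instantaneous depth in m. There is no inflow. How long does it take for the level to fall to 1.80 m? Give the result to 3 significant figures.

Unsteady balance on liquid volume: A dh/dt = −0.0246 √h.
This is separable: 2 d(√h)/dt = −0.0246/A, so √h = √h₀ − (0.0246/(2A)) t.
t = 2A(√h₀ − √h)/0.0246 = 2·4.41·(√5.34 − √1.80)/0.0246
  = 8.8200 × (2.3108 − 1.3416) / 0.0246 = 347.49 s.

347 s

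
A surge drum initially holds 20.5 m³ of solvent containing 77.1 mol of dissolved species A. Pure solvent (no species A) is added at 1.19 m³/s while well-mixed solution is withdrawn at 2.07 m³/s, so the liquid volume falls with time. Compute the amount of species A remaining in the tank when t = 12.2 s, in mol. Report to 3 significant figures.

Total volume: dV/dt = Q_in − Q_out = -0.88000 m³/s, so V(t) = 20.5 − 0.88000 t and V(12.2) = 9.7640 m³.
Solute balance: dm/dt = 0 − Q_out C = −Q_out m/V(t).
Separate: dm/m = −Q_out dt/V(t) ⇒ ln(m/m₀) = −(Q_out/(Q_in−Q_out)) ln(V/V₀).
m = m₀ (V₀/V)^(Q_out/(Q_in−Q_out)) = 77.1 × (20.5/9.7640)^(-2.3523) = 13.469 mol.

13.5 mol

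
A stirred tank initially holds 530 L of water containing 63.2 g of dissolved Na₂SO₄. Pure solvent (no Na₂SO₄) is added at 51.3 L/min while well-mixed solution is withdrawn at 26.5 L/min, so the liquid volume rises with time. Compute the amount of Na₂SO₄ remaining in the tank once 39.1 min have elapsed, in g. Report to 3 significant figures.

Total volume: dV/dt = Q_in − Q_out = 24.800 L/min, so V(t) = 530 + 24.800 t and V(39.1) = 1499.7 L.
Species balance (pure solvent in): dm/dt = −Q_out · m/V(t).
Separate: dm/m = −Q_out dt/V(t) ⇒ ln(m/m₀) = −(Q_out/(Q_in−Q_out)) ln(V/V₀).
m = m₀ (V₀/V)^(Q_out/(Q_in−Q_out)) = 63.2 × (530/1499.7)^(1.0685) = 20.798 g.

20.8 g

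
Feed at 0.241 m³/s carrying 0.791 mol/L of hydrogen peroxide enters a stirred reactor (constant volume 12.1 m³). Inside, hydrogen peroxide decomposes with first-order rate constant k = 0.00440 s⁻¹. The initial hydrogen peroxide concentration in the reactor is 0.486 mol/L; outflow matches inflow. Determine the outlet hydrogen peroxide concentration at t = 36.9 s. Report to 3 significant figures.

Accumulation = in − out − consumed: V dC/dt = Q C_in − Q C − k V C.
This is linear with rate a = Q/V + k = 0.024317 s⁻¹.
C_ss = Q C_in/(Q + kV) = 0.64788 mol/L; C(t) = C_ss + (C₀ − C_ss) e^(−a t).
C(36.9) = 0.64788 + (-0.16188)·e^(−0.024317·36.9) = 0.64788 + (-0.16188)·0.40766 = 0.58188 mol/L.

0.582 mol/L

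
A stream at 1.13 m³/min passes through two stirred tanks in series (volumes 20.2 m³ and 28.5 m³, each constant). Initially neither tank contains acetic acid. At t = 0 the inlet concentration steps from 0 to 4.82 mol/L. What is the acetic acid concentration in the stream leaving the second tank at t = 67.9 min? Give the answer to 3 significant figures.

3.96 mol/L

Species balance on tank i: dCᵢ/dt = (Cᵢ₋₁ − Cᵢ)/τᵢ with τᵢ = Vᵢ/Q.
τ₁ = 20.2/1.13 = 17.876 min; τ₂ = 28.5/1.13 = 25.221 min.
Solving the cascade with C₁(0)=C₂(0)=0 gives C₂(t) = C_in[1 − (τ₁ e^(−t/τ₁) − τ₂ e^(−t/τ₂))/(τ₁ − τ₂)].
At t = 67.9: e^(−t/τ₁) = 0.022407, e^(−t/τ₂) = 0.067733.
C₂ = 4.82·[1 − (17.876·0.022407 − 25.221·0.067733)/(-7.3451)] = 4.82·0.82195 = 3.9618 mol/L.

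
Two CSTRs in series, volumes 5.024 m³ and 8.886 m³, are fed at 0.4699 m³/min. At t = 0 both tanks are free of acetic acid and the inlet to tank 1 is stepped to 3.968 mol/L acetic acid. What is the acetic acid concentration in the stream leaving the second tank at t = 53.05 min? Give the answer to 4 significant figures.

Species balance on tank i: dCᵢ/dt = (Cᵢ₋₁ − Cᵢ)/τᵢ with τᵢ = Vᵢ/Q.
τ₁ = 5.024/0.4699 = 10.6916 min; τ₂ = 8.886/0.4699 = 18.9104 min.
Solving the cascade with C₁(0)=C₂(0)=0 gives C₂(t) = C_in[1 − (τ₁ e^(−t/τ₁) − τ₂ e^(−t/τ₂))/(τ₁ − τ₂)].
At t = 53.05: e^(−t/τ₁) = 0.00700016, e^(−t/τ₂) = 0.0604866.
C₂ = 3.968·[1 − (10.6916·0.00700016 − 18.9104·0.0604866)/(-8.21877)] = 3.968·0.869934 = 3.45190 mol/L.

3.452 mol/L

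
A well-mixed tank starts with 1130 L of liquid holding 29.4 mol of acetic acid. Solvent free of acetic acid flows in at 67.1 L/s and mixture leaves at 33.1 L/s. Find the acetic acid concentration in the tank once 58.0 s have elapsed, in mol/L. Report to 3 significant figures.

0.00355 mol/L

Total volume: dV/dt = Q_in − Q_out = 34.000 L/s, so V(t) = 1130 + 34.000 t and V(58.0) = 3102.0 L.
Species balance (pure solvent in): dm/dt = −Q_out · m/V(t).
Separate: dm/m = −Q_out dt/V(t) ⇒ ln(m/m₀) = −(Q_out/(Q_in−Q_out)) ln(V/V₀).
m = m₀ (V₀/V)^(Q_out/(Q_in−Q_out)) = 29.4 × (1130/3102.0)^(0.97353) = 11.000 mol.
C = m/V = 11.000/3102.0 = 0.0035461 mol/L.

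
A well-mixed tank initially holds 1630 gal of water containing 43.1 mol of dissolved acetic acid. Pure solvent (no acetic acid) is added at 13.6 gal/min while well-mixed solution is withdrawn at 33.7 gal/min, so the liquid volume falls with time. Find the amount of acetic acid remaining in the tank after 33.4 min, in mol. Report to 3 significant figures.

Let m(t) be the amount of acetic acid. Volume: V(t) = V₀ + (Q_in − Q_out) t = 1630 − 20.100 t; V(33.4) = 958.66 gal.
Species balance (pure solvent in): dm/dt = −Q_out · m/V(t).
Separate: dm/m = −Q_out dt/V(t) ⇒ ln(m/m₀) = −(Q_out/(Q_in−Q_out)) ln(V/V₀).
m = m₀ (V₀/V)^(Q_out/(Q_in−Q_out)) = 43.1 × (1630/958.66)^(-1.6766) = 17.700 mol.

17.7 mol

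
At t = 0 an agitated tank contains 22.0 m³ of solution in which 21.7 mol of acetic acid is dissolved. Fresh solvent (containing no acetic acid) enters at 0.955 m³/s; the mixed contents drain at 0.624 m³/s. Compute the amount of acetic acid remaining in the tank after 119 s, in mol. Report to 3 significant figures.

3.14 mol

Total volume: dV/dt = Q_in − Q_out = 0.33100 m³/s, so V(t) = 22.0 + 0.33100 t and V(119) = 61.389 m³.
Species balance (pure solvent in): dm/dt = −Q_out · m/V(t).
Separate: dm/m = −Q_out dt/V(t) ⇒ ln(m/m₀) = −(Q_out/(Q_in−Q_out)) ln(V/V₀).
m = m₀ (V₀/V)^(Q_out/(Q_in−Q_out)) = 21.7 × (22.0/61.389)^(1.8852) = 3.1354 mol.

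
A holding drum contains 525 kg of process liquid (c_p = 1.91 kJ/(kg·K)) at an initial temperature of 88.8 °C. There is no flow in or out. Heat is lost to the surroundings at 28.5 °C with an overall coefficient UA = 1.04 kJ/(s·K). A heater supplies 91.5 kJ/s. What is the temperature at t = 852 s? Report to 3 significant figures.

Energy balance: M c_p dT/dt = −UA(T − T_amb) + Q̇.
dT/dt = (T_ss − T)/τ with T_ss = T_amb + Q̇/UA = 28.5 + 91.5/1.04 = 116.48 °C, τ = M c_p/UA = 525·1.91/1.04 = 964.18 s.
Integrating: T(t) = T_ss + (T₀ − T_ss) e^(−t/τ).
T(852) = 116.48 + (-27.681)·0.41327 = 105.04 °C.

105 °C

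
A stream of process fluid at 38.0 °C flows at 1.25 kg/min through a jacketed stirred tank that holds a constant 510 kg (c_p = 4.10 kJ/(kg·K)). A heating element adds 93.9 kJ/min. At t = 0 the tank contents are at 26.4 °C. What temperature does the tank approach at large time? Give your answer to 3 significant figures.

56.3 °C

M c_p dT/dt = ṁ c_p (T_in − T) + Q̇.
At steady state dT/dt = 0 ⇒ T_ss = T_in + Q̇/(ṁ c_p) = 38.0 + 93.9/(1.25·4.10) = 56.322 °C.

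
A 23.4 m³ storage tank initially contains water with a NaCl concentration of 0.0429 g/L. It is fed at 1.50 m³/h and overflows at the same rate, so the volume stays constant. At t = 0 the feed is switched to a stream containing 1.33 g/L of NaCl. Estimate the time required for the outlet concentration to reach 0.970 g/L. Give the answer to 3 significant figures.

Species balance on the tank: V dC/dt = Q(C_in − C), so τ = V/Q = 15.600 h.
C(t) = C_in + (C₀ − C_in) e^(−t/τ). Set C = 0.970 and solve for t:
e^(−t/τ) = (C − C_in)/(C₀ − C_in) = (0.970 − 1.33)/(0.0429 − 1.33) = 0.27970
t = −τ ln(…) = 15.600 × 1.2740 = 19.875 h.

19.9 h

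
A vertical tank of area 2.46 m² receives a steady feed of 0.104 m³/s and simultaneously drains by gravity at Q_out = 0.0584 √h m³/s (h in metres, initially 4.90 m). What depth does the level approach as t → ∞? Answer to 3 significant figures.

3.17 m

A dh/dt = Q_in − 0.0584 √h. Steady state requires inflow = outflow:
Q_in = 0.0584 √h_ss ⇒ √h_ss = 0.104/0.0584 = 1.7808.
h_ss = 1.7808² = 3.1713 m. (Since h₀ = 4.90 m > h_ss, the level will fall toward this value.)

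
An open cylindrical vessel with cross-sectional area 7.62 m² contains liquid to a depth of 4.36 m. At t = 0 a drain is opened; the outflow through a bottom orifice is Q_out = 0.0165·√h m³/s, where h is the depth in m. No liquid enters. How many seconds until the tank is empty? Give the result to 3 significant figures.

Volume balance on the tank: A dh/dt = −0.0165 √h.
∫ h^(−1/2) dh = −(0.0165/A) ∫ dt, giving 2√h = 2√h₀ − (0.0165/A) t.
Tank is empty when √h = 0: t_empty = 2A√h₀/0.0165.
t_empty = 2·7.62·√4.36/0.0165 = 15.240·2.0881/0.0165 = 1928.6 s.

1930 s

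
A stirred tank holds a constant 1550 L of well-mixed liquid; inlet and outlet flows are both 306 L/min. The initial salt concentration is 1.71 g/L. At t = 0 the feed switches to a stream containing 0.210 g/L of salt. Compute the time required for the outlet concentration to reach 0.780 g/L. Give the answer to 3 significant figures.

4.90 min

Species balance: V dC/dt = Q(C_in − C) ⇒ τ = V/Q = 5.0654 min.
C(t) = C_in + (C₀ − C_in) e^(−t/τ). Set C = 0.780 and solve for t:
e^(−t/τ) = (C − C_in)/(C₀ − C_in) = (0.780 − 0.210)/(1.71 − 0.210) = 0.38000
t = −τ ln(…) = 5.0654 × 0.96758 = 4.9012 min.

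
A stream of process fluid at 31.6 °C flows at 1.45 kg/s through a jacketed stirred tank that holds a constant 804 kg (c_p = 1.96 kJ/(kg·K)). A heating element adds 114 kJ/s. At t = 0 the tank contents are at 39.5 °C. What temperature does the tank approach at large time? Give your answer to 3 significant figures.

First-law balance (no shaft work): M c_p dT/dt = ṁ c_p (T_in − T) + 114.
At steady state dT/dt = 0 ⇒ T_ss = T_in + Q̇/(ṁ c_p) = 31.6 + 114/(1.45·1.96) = 71.713 °C.

71.7 °C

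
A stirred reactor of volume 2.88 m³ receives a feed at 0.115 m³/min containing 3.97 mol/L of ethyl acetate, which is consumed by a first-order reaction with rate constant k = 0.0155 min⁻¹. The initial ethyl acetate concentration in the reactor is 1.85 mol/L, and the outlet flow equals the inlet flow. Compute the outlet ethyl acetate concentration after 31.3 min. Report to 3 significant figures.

2.68 mol/L

V dC/dt = Q(C_in − C) − k V C.
dC/dt = (Q/V) C_in − (Q/V + k) C; effective rate a = Q/V + k = 0.039931 + 0.0155 = 0.055431 min⁻¹.
C_ss = Q C_in/(Q + kV) = 2.8599 mol/L; C(t) = C_ss + (C₀ − C_ss) e^(−a t).
C(31.3) = 2.8599 + (-1.0099)·e^(−0.055431·31.3) = 2.8599 + (-1.0099)·0.17640 = 2.6817 mol/L.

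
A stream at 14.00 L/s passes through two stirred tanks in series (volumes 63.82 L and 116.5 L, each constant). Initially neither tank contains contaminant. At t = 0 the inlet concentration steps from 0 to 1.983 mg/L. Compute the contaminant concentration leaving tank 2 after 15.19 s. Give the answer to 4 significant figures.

Species balance on tank i: dCᵢ/dt = (Cᵢ₋₁ − Cᵢ)/τᵢ with τᵢ = Vᵢ/Q.
τ₁ = 63.82/14.00 = 4.55857 s; τ₂ = 116.5/14.00 = 8.32143 s.
Tank 1: C₁ = C_in(1 − e^(−t/τ₁)). Tank 2 (τ₁ ≠ τ₂): C₂ = C_in[1 − (τ₁ e^(−t/τ₁) − τ₂ e^(−t/τ₂))/(τ₁ − τ₂)].
At t = 15.19: e^(−t/τ₁) = 0.0357150, e^(−t/τ₂) = 0.161152.
C₂ = 1.983·[1 − (4.55857·0.0357150 − 8.32143·0.161152)/(-3.76286)] = 1.983·0.686886 = 1.36209 mg/L.

1.362 mg/L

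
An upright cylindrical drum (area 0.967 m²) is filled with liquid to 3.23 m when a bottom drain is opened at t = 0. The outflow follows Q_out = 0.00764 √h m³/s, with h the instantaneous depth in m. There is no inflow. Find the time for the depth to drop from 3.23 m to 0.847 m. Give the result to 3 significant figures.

With no inflow, A dh/dt = −0.00764 √h.
This is separable: 2 d(√h)/dt = −0.00764/A, so √h = √h₀ − (0.00764/(2A)) t.
t = 2A(√h₀ − √h)/0.00764 = 2·0.967·(√3.23 − √0.847)/0.00764
  = 1.9340 × (1.7972 − 0.92033) / 0.00764 = 221.98 s.

222 s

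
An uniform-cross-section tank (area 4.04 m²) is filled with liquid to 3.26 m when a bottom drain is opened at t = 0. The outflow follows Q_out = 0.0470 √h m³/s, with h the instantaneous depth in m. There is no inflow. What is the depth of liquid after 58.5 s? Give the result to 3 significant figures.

2.15 m

A dh/dt = −Q_out = −0.0470 √h.
This is separable: 2 d(√h)/dt = −0.0470/A, so √h = √h₀ − (0.0470/(2A)) t.
√h = √3.26 − 0.0470·58.5/(2·4.04) = 1.8055 − 0.34028 = 1.4653.
h = 1.4653² = 2.1470 m.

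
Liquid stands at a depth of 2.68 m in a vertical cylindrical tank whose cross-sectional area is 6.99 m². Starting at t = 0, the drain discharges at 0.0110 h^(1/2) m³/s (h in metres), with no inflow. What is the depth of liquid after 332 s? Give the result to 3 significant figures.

Unsteady balance on liquid volume: A dh/dt = −0.0110 √h.
Separate and integrate: 2(√h − √h₀) = −(0.0110/A) t.
√h = √2.68 − 0.0110·332/(2·6.99) = 1.6371 − 0.26123 = 1.3758.
h = 1.3758² = 1.8929 m.

1.89 m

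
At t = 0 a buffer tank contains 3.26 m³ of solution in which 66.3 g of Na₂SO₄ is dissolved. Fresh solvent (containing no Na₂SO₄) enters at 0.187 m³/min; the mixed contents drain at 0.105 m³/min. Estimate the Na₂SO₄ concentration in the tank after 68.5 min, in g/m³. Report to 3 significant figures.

Total volume: dV/dt = Q_in − Q_out = 0.082000 m³/min, so V(t) = 3.26 + 0.082000 t and V(68.5) = 8.8770 m³.
Solute balance: dm/dt = 0 − Q_out C = −Q_out m/V(t).
Separate: dm/m = −Q_out dt/V(t) ⇒ ln(m/m₀) = −(Q_out/(Q_in−Q_out)) ln(V/V₀).
m = m₀ (V₀/V)^(Q_out/(Q_in−Q_out)) = 66.3 × (3.26/8.8770)^(1.2805) = 18.384 g.
C = m/V = 18.384/8.8770 = 2.0710 g/m³.

2.07 g/m³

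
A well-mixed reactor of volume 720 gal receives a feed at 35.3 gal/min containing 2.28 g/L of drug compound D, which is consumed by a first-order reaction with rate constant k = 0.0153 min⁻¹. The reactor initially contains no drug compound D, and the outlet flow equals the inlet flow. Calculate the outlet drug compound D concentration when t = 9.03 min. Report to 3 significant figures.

0.766 g/L

Accumulation = in − out − consumed: V dC/dt = Q C_in − Q C − k V C.
This is linear with rate a = Q/V + k = 0.064328 min⁻¹.
C_ss = Q C_in/(Q + kV) = 1.7377 g/L; C(t) = C_ss + (C₀ − C_ss) e^(−a t).
C(9.03) = 1.7377 + (-1.7377)·e^(−0.064328·9.03) = 1.7377 + (-1.7377)·0.55941 = 0.76563 g/L.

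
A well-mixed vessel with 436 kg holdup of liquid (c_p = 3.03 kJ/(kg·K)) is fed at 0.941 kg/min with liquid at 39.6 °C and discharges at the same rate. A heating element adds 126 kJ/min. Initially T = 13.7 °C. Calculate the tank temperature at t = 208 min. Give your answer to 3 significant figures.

39.1 °C

M c_p dT/dt = ṁ c_p (T_in − T) + Q̇.
Rearrange: dT/dt = (T_ss − T)/τ with τ = M/ṁ = 463.34 min and T_ss = T_in + Q̇/(ṁ c_p) = 83.791 °C.
Integrating: T(t) = T_ss + (T₀ − T_ss) e^(−t/τ).
T(208) = 83.791 + (-70.091)·e^(−208/463.34) = 83.791 + (-70.091)·0.63832 = 39.051 °C.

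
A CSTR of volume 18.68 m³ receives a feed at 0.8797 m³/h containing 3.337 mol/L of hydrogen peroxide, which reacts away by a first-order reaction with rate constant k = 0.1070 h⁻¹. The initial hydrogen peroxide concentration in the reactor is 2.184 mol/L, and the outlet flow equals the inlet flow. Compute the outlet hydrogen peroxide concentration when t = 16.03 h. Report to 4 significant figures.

Species balance: V dC/dt = Q C_in − Q C − k V C.
This is linear with rate a = Q/V + k = 0.154093 h⁻¹.
C_ss = Q C_in/(Q + kV) = 1.01984 mol/L; C(t) = C_ss + (C₀ − C_ss) e^(−a t).
C(16.03) = 1.01984 + (1.16416)·e^(−0.154093·16.03) = 1.01984 + (1.16416)·0.0845753 = 1.11830 mol/L.

1.118 mol/L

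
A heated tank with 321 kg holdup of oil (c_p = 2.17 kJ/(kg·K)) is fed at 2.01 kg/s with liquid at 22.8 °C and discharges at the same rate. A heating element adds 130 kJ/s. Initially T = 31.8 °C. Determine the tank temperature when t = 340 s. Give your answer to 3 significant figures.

First-law balance (no shaft work): M c_p dT/dt = ṁ c_p (T_in − T) + 130.
Rearrange: dT/dt = (T_ss − T)/τ with τ = M/ṁ = 159.70 s and T_ss = T_in + Q̇/(ṁ c_p) = 52.605 °C.
Solution: T(t) = T_ss + (T₀ − T_ss) e^(−t/τ).
T(340) = 52.605 + (-20.805)·e^(−340/159.70) = 52.605 + (-20.805)·0.11896 = 50.130 °C.

50.1 °C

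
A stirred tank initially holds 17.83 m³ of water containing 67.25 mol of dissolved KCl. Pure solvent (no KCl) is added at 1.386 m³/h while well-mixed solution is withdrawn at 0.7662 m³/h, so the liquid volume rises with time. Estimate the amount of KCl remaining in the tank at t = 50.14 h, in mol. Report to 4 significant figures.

Let m(t) be the amount of KCl. Volume: V(t) = V₀ + (Q_in − Q_out) t = 17.83 + 0.619800 t; V(50.14) = 48.9068 m³.
Species balance (pure solvent in): dm/dt = −Q_out · m/V(t).
dm/m = −Q_out dt/(V₀ + 0.619800 t); integrating gives ln(m/m₀) = −(Q_out/(Q_in−Q_out)) ln(V/V₀).
m = m₀ (V₀/V)^(Q_out/(Q_in−Q_out)) = 67.25 × (17.83/48.9068)^(1.23621) = 19.3181 mol.

19.32 mol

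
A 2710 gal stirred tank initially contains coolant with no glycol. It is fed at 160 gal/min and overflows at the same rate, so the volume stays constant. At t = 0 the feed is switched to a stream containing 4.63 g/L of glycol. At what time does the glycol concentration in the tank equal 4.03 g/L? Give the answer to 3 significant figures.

Mass balance on the solute (V constant): V dC/dt = Q(C_in − C), so τ = V/Q = 16.938 min.
C(t) = C_in + (C₀ − C_in) e^(−t/τ). Set C = 4.03 and solve for t:
e^(−t/τ) = (C − C_in)/(C₀ − C_in) = (4.03 − 4.63)/(0 − 4.63) = 0.12959
t = −τ ln(…) = 16.938 × 2.0434 = 34.610 min.

34.6 min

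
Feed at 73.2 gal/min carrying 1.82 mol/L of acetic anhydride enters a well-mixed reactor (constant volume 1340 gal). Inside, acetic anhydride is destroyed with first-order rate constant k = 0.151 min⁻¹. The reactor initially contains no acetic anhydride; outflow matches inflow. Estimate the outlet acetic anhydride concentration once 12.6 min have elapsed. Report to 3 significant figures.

V dC/dt = Q(C_in − C) − k V C.
dC/dt = (Q/V) C_in − (Q/V + k) C; effective rate a = Q/V + k = 0.054627 + 0.151 = 0.20563 min⁻¹.
C_ss = Q C_in/(Q + kV) = 0.48350 mol/L; C(t) = C_ss + (C₀ − C_ss) e^(−a t).
C(12.6) = 0.48350 + (-0.48350)·e^(−0.20563·12.6) = 0.48350 + (-0.48350)·0.074953 = 0.44726 mol/L.

0.447 mol/L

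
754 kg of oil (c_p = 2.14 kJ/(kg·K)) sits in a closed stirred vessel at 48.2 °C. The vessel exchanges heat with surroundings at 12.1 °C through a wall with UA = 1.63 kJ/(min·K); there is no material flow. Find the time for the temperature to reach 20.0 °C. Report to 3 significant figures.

Lumped-capacitance energy balance: M c_p dT/dt = UA(T_amb − T).
τ = M c_p/UA = 989.91 min; T_ss = T_amb = 12.100 °C.
T(t) = T_ss + (T₀ − T_ss)e^(−t/τ); set T = 20.0:
t = −τ ln[(T − T_ss)/(T₀ − T_ss)] = −989.91 · ln(0.21884) = 1504.1 min.

1500 min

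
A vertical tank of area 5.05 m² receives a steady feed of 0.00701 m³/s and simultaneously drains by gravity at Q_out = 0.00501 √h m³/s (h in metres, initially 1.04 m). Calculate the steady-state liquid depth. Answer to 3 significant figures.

1.96 m

Accumulation of liquid (constant cross-section A): A dh/dt = Q_in − 0.00501 √h. At steady state dh/dt = 0:
Q_in = 0.00501 √h_ss ⇒ √h_ss = 0.00701/0.00501 = 1.3992.
h_ss = 1.3992² = 1.9578 m. (Since h₀ = 1.04 m < h_ss, the level will rise toward this value.)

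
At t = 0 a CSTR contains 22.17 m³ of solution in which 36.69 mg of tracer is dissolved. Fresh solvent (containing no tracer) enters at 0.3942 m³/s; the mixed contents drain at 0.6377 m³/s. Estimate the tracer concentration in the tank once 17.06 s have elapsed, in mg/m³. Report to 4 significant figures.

Let m(t) be the amount of tracer. Volume: V(t) = V₀ + (Q_in − Q_out) t = 22.17 − 0.243500 t; V(17.06) = 18.0159 m³.
Species balance (pure solvent in): dm/dt = −Q_out · m/V(t).
dm/m = −Q_out dt/(V₀ − 0.243500 t); integrating gives ln(m/m₀) = −(Q_out/(Q_in−Q_out)) ln(V/V₀).
m = m₀ (V₀/V)^(Q_out/(Q_in−Q_out)) = 36.69 × (22.17/18.0159)^(-2.61889) = 21.3088 mg.
C = m/V = 21.3088/18.0159 = 1.18278 mg/m³.

1.183 mg/m³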